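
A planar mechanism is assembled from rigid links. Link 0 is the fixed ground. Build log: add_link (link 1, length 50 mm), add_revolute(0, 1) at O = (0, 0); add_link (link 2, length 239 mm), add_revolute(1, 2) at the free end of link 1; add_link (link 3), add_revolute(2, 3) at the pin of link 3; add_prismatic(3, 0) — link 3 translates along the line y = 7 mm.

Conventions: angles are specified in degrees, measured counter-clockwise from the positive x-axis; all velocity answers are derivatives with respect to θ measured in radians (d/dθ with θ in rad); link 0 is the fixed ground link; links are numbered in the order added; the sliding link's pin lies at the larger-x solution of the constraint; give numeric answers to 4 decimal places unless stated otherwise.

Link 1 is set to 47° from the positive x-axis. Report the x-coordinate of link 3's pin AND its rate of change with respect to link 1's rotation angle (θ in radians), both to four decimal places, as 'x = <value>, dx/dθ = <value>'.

geometry: r = 50 mm, L = 239 mm, e = 7 mm
crank pin P = (r cos θ, r sin θ) = (34.099918, 36.567685)
h = r sin θ − e = 36.567685 − 7 = 29.567685
x = r cos θ + √(L² − h²) = 34.099918 + 237.163977 = 271.263895
dx/dθ = −r sin θ − h·r cos θ/√(L² − h²) (θ in radians; h = 29.567685) = -40.818987

x = 271.2639, dx/dθ = -40.8190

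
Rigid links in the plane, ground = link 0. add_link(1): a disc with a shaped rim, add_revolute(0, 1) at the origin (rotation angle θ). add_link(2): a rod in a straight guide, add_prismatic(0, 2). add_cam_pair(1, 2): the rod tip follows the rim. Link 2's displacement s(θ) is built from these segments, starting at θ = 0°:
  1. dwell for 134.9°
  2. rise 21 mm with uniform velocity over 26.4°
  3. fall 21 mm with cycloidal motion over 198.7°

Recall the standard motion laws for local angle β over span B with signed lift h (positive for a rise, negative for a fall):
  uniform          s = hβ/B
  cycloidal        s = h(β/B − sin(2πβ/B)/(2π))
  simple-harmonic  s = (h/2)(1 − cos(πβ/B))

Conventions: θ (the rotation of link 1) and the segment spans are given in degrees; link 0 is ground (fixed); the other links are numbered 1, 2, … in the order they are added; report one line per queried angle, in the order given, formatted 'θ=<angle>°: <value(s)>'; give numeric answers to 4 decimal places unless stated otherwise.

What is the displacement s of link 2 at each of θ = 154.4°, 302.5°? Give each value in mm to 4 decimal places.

segment 1 (0° to 134.9°, dwell): s unchanged at 0.0000
θ = 154.4° falls in segment 2 (134.9° to 161.3°, uniform, h = 21): β = 154.4 − 134.9 = 19.5°, B = 26.4°; Δs = 21·19.5/26.4 = 15.5114; s = 0.0000 + 15.5114 = 15.5114
segment 2 (134.9° to 161.3°, uniform, h = 21) is passed completely: s = 0.0000 + (21) = 21.0000
θ = 302.5° falls in segment 3 (161.3° to 360°, cycloidal, h = -21): β = 302.5 − 161.3 = 141.2°, B = 198.7°; Δs = -21·(0.7106 − sin(2π·0.7106)/(2π)) = -18.1635; s = 21.0000 − 18.1635 = 2.8365

θ=154.4°: 15.5114
θ=302.5°: 2.8365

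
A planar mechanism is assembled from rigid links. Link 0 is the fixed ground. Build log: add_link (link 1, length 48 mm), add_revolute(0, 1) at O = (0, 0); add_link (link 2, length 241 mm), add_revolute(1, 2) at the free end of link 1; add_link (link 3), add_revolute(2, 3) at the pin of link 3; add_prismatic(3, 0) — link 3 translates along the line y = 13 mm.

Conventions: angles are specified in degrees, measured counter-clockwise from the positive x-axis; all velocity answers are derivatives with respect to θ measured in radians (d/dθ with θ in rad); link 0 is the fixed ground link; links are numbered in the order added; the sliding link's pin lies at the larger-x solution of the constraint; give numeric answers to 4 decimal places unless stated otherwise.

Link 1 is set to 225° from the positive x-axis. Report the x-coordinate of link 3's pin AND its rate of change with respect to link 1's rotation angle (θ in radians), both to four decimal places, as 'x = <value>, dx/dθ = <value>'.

geometry: r = 48 mm, L = 241 mm, e = 13 mm
crank pin P = (r cos θ, r sin θ) = (-33.941125, -33.941125)
h = r sin θ − e = -33.941125 − 13 = -46.941125
x = r cos θ + √(L² − h²) = -33.941125 + 236.384286 = 202.443161
dx/dθ = −r sin θ − h·r cos θ/√(L² − h²) (θ in radians; h = -46.941125) = 27.201106

x = 202.4432, dx/dθ = 27.2011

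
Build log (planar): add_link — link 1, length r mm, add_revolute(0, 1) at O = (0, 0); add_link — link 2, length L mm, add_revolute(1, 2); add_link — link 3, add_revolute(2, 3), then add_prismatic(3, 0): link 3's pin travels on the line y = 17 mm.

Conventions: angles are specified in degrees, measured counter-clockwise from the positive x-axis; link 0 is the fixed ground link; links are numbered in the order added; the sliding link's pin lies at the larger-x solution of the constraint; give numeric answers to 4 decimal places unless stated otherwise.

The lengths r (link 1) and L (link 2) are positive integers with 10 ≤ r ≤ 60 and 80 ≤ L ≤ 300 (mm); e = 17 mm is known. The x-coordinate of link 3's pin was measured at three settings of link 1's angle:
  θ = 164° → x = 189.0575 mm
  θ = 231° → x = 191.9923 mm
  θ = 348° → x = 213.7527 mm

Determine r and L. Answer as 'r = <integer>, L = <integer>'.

constraint per measurement: (x − r cos θ)² + (r sin θ − e)² = L²
subtracting the θ₁ and θ₂ equations cancels the r² and L² terms:
r = (x₁² − x₂²) / (2[(x₁cos θ₁ + e sin θ₁) − (x₂cos θ₂ + e sin θ₂)]) = 13.0000 → r = 13
L² = (x₁ − r cos θ₁)² + (r sin θ₁ − e)² = 40803.9837 → L = 202.0000 → L = 202
check at θ₃=348°: x = 213.7527 (printed 213.7527) ✓

r = 13, L = 202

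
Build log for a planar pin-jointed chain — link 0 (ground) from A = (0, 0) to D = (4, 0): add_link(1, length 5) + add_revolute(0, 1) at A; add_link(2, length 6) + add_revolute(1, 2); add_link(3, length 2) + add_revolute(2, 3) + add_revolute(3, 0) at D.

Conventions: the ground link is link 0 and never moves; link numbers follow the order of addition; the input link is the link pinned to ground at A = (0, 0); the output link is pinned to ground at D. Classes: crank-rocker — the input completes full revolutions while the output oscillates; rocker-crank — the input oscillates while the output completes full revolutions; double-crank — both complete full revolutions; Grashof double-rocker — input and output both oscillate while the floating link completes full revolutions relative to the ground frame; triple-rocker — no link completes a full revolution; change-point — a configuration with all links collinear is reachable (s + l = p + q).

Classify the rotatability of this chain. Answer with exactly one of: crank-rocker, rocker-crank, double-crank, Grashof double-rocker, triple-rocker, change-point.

lengths: ground=4, input=5, coupler=6, output=2
sorted: s=2 (shortest), l=6 (longest), p+q=9
s + l = 8 vs p + q = 9
s + l < p + q (Grashof) with shortest = output link → rocker-crank

rocker-crank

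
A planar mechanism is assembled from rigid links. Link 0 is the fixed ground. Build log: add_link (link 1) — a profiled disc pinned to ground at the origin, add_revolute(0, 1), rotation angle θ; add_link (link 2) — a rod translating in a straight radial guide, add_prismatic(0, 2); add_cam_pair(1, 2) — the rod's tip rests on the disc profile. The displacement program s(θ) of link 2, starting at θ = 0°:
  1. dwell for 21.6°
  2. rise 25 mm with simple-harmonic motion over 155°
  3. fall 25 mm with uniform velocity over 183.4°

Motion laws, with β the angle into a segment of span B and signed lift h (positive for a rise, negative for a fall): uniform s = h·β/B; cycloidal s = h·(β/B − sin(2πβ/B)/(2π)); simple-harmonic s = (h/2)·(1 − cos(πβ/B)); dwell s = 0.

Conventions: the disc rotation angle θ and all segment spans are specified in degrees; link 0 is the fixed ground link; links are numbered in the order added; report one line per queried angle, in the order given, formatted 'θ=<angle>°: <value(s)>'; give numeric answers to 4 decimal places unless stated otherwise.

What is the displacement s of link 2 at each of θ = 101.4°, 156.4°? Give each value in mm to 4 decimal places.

seg 1 [0°–21.6°] dwell: s stays 0.0000
seg 2 [21.6°–176.6°] simple-harmonic, h=25: θ=101.4° here. β=79.8, B=155. 25/2·(1 − cos(π·0.5148)) = 13.0825 → s = 13.0825
seg 2 [21.6°–176.6°] simple-harmonic, h=25: θ=156.4° here. β=134.8, B=155. 25/2·(1 − cos(π·0.8697)) = 23.9669 → s = 23.9669

θ=101.4°: 13.0825
θ=156.4°: 23.9669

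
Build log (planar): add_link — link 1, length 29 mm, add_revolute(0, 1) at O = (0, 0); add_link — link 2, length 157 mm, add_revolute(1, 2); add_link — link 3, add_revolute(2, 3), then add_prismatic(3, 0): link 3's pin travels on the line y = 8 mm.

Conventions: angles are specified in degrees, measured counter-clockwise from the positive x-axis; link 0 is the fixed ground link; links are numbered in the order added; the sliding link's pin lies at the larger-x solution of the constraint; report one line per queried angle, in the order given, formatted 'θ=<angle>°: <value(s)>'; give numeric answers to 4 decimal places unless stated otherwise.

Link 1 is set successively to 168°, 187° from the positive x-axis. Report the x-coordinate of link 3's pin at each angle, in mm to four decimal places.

geometry: r = 29 mm, L = 157 mm, e = 8 mm
θ=168°: crank pin P = (r cos θ, r sin θ) = (-28.366280, 6.029439)
θ=168°: h = r sin θ − e = 6.029439 − 8 = -1.970561
θ=168°: x = r cos θ + √(L² − h²) = -28.366280 + 156.987633 = 128.621352
θ=187°: crank pin P = (r cos θ, r sin θ) = (-28.783838, -3.534211)
θ=187°: h = r sin θ − e = -3.534211 − 8 = -11.534211
θ=187°: x = r cos θ + √(L² − h²) = -28.783838 + 156.575739 = 127.791900

θ=168°: 128.6214
θ=187°: 127.7919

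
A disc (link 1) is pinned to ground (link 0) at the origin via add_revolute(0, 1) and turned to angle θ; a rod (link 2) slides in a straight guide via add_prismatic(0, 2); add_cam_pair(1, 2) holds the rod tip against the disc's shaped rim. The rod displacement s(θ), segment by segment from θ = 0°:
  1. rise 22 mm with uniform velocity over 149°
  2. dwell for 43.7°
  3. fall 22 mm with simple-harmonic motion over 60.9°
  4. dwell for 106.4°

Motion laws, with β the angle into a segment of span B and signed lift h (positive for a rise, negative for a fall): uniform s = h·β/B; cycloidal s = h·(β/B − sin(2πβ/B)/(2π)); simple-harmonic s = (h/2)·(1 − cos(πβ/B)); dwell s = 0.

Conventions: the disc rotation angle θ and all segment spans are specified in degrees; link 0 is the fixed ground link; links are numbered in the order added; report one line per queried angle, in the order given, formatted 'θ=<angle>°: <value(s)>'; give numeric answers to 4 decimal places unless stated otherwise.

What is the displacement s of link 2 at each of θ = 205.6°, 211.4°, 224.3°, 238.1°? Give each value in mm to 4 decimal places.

segment 1 (0° to 149°, uniform, h = 22) is passed completely: s = 0.0000 + (22) = 22.0000
segment 2 (149° to 192.7°, dwell): s unchanged at 22.0000
θ = 205.6° falls in segment 3 (192.7° to 253.6°, simple-harmonic, h = -22): β = 205.6 − 192.7 = 12.9°, B = 60.9°; Δs = -22/2·(1 − cos(π·0.2118)) = -2.3470; s = 22.0000 − 2.3470 = 19.6530
θ = 211.4° falls in segment 3 (192.7° to 253.6°, simple-harmonic, h = -22): β = 211.4 − 192.7 = 18.7°, B = 60.9°; Δs = -22/2·(1 − cos(π·0.3071)) = -4.7333; s = 22.0000 − 4.7333 = 17.2667
θ = 224.3° falls in segment 3 (192.7° to 253.6°, simple-harmonic, h = -22): β = 224.3 − 192.7 = 31.6°, B = 60.9°; Δs = -22/2·(1 − cos(π·0.5189)) = -11.6522; s = 22.0000 − 11.6522 = 10.3478
θ = 238.1° falls in segment 3 (192.7° to 253.6°, simple-harmonic, h = -22): β = 238.1 − 192.7 = 45.4°, B = 60.9°; Δs = -22/2·(1 − cos(π·0.7455)) = -18.6671; s = 22.0000 − 18.6671 = 3.3329

θ=205.6°: 19.6530
θ=211.4°: 17.2667
θ=224.3°: 10.3478
θ=238.1°: 3.3329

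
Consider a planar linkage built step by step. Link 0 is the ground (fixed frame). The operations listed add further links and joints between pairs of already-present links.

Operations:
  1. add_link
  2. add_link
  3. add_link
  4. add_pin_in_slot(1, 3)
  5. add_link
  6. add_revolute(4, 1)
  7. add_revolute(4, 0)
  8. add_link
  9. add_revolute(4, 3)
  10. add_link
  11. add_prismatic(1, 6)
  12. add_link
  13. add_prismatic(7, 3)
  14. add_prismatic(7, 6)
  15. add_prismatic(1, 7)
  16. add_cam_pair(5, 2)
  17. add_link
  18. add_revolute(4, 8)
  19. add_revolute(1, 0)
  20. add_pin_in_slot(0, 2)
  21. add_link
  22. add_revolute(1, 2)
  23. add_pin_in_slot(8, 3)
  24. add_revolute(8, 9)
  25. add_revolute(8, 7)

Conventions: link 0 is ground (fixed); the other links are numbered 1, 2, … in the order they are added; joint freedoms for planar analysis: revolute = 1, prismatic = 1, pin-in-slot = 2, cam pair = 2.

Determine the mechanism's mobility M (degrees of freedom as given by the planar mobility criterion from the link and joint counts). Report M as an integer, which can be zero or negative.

L=1 J1=0 J2=0
add link → L=2 J1=0 J2=0
add link → L=3 J1=0 J2=0
add link → L=4 J1=0 J2=0
PS@1,3 dof=2 J2 → L=4 J1=0 J2=1
add link → L=5 J1=0 J2=1
R@4,1 dof=1 J1 → L=5 J1=1 J2=1
R@4,0 dof=1 J1 → L=5 J1=2 J2=1
add link → L=6 J1=2 J2=1
R@4,3 dof=1 J1 → L=6 J1=3 J2=1
add link → L=7 J1=3 J2=1
P@1,6 dof=1 J1 → L=7 J1=4 J2=1
add link → L=8 J1=4 J2=1
P@7,3 dof=1 J1 → L=8 J1=5 J2=1
P@7,6 dof=1 J1 → L=8 J1=6 J2=1
P@1,7 dof=1 J1 → L=8 J1=7 J2=1
C@5,2 dof=2 J2 → L=8 J1=7 J2=2
add link → L=9 J1=7 J2=2
R@4,8 dof=1 J1 → L=9 J1=8 J2=2
R@1,0 dof=1 J1 → L=9 J1=9 J2=2
PS@0,2 dof=2 J2 → L=9 J1=9 J2=3
add link → L=10 J1=9 J2=3
R@1,2 dof=1 J1 → L=10 J1=10 J2=3
PS@8,3 dof=2 J2 → L=10 J1=10 J2=4
R@8,9 dof=1 J1 → L=10 J1=11 J2=4
R@8,7 dof=1 J1 → L=10 J1=12 J2=4
M=3(L−1)−2J1−J2=3·9−2·12−4=-1

M = -1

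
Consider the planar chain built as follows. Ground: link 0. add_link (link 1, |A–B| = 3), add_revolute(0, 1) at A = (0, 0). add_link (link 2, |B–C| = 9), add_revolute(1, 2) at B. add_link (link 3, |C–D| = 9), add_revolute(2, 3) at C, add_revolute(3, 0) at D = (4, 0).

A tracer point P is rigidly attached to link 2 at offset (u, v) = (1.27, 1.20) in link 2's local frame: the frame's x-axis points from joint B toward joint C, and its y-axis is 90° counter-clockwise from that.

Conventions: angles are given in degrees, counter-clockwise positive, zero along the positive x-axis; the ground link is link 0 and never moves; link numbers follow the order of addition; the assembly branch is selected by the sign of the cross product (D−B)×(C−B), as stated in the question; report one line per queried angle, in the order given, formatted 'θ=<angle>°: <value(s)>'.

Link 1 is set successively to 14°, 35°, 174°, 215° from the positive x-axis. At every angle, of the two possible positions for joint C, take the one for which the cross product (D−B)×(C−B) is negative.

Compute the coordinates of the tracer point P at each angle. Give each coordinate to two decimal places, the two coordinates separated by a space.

A=(0,0), D=(4.00,0)
θ=14°: B = A + 3.00·(cos14°, sin14°) = (2.9109, 0.7258)
θ=14°: |BD| = 1.3088
θ=14°: circle(B,9.00) ∩ circle(D,9.00): a=0.6544, h=8.9762
θ=14°:   candidates: C₊=(8.4331,7.8325) cross=11.748; C₋=(-1.5222,-7.1067) cross=-11.748
θ=14°:   branch - wants cross < 0 → take C=(-1.5222,-7.1067) (cross=-11.748)
θ=14°: ex = (C−B)/|BC| = (-0.4926,-0.8703); ey = (0.8703,-0.4926)
θ=14°: P = B + 1.27·ex + 1.20·ey = (3.3297,-0.9706)
θ=35°: B = A + 3.00·(cos35°, sin35°) = (2.4575, 1.7207)
θ=35°: |BD| = 2.3109
θ=35°: circle(B,9.00) ∩ circle(D,9.00): a=1.1555, h=8.9255
θ=35°:   candidates: C₊=(9.8747,6.8182) cross=20.626; C₋=(-3.4173,-5.0974) cross=-20.626
θ=35°:   branch - wants cross < 0 → take C=(-3.4173,-5.0974) (cross=-20.626)
θ=35°: ex = (C−B)/|BC| = (-0.6527,-0.7576); ey = (0.7576,-0.6527)
θ=35°: P = B + 1.27·ex + 1.20·ey = (2.5376,-0.0247)
θ=174°: B = A + 3.00·(cos174°, sin174°) = (-2.9836, 0.3136)
θ=174°: |BD| = 6.9906
θ=174°: circle(B,9.00) ∩ circle(D,9.00): a=3.4953, h=8.2935
θ=174°:   candidates: C₊=(0.8803,8.4420) cross=57.977; C₋=(0.1362,-8.1284) cross=-57.977
θ=174°:   branch - wants cross < 0 → take C=(0.1362,-8.1284) (cross=-57.977)
θ=174°: ex = (C−B)/|BC| = (0.3466,-0.9380); ey = (0.9380,0.3466)
θ=174°: P = B + 1.27·ex + 1.20·ey = (-1.4177,-0.4617)
θ=215°: B = A + 3.00·(cos215°, sin215°) = (-2.4575, -1.7207)
θ=215°: |BD| = 6.6828
θ=215°: circle(B,9.00) ∩ circle(D,9.00): a=3.3414, h=8.3567
θ=215°:   candidates: C₊=(-1.3805,7.2146) cross=55.846; C₋=(2.9230,-8.9353) cross=-55.846
θ=215°:   branch - wants cross < 0 → take C=(2.9230,-8.9353) (cross=-55.846)
θ=215°: ex = (C−B)/|BC| = (0.5978,-0.8016); ey = (0.8016,0.5978)
θ=215°: P = B + 1.27·ex + 1.20·ey = (-0.7363,-2.0214)

θ=14°: 3.33 -0.97
θ=35°: 2.54 -0.02
θ=174°: -1.42 -0.46
θ=215°: -0.74 -2.02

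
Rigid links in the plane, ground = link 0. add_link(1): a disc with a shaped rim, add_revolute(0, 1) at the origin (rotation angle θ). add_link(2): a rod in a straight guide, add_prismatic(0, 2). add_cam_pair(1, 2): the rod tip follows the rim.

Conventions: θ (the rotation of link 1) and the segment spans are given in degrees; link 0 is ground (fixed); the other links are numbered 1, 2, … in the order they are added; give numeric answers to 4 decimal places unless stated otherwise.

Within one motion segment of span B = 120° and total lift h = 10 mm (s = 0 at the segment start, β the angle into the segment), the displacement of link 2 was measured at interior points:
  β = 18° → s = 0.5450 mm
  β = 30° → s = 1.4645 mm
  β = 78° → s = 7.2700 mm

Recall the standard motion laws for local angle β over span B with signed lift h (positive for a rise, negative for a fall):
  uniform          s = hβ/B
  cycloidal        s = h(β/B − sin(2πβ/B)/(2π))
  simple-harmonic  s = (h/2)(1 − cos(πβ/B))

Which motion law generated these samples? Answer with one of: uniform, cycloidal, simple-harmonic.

candidates at β/B = r: uniform s = h·r (linear in β); cycloidal s = h·(r − sin(2πr)/(2π)); simple-harmonic s = (h/2)(1 − cos(πr))
β=18°: printed 0.5450 | uniform 1.5000, cycloidal 0.2124, simple-harmonic 0.5450
β=30°: printed 1.4645 | uniform 2.5000, cycloidal 0.9085, simple-harmonic 1.4645
β=78°: printed 7.2700 | uniform 6.5000, cycloidal 7.7876, simple-harmonic 7.2700
only one law matches every sample → simple-harmonic

simple-harmonic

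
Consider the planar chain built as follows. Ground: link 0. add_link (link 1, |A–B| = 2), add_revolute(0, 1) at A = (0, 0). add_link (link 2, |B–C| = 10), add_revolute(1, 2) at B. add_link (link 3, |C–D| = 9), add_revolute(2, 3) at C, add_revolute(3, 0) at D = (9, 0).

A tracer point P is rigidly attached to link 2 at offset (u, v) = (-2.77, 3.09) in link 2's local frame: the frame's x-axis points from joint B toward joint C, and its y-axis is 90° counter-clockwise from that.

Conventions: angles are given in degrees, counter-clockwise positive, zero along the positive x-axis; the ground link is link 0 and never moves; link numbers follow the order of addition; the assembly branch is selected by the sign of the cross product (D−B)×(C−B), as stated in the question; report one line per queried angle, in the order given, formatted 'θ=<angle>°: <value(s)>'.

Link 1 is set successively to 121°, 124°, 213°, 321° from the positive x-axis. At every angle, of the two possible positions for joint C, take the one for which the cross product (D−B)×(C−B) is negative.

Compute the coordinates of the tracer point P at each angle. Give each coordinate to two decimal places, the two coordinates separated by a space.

A=(0,0), D=(9.00,0)
θ=121°: B = A + 2.00·(cos121°, sin121°) = (-1.0301, 1.7143)
θ=121°: |BD| = 10.1755
θ=121°: circle(B,10.00) ∩ circle(D,9.00): a=6.0214, h=7.9839
θ=121°:   candidates: C₊=(6.2503,8.5697) cross=81.241; C₋=(3.5601,-7.1699) cross=-81.241
θ=121°:   branch - wants cross < 0 → take C=(3.5601,-7.1699) (cross=-81.241)
θ=121°: ex = (C−B)/|BC| = (0.4590,-0.8884); ey = (0.8884,0.4590)
θ=121°: P = B + -2.77·ex + 3.09·ey = (0.4437,5.5936)
θ=124°: B = A + 2.00·(cos124°, sin124°) = (-1.1184, 1.6581)
θ=124°: |BD| = 10.2533
θ=124°: circle(B,10.00) ∩ circle(D,9.00): a=6.0532, h=7.9598
θ=124°:   candidates: C₊=(6.1423,8.5343) cross=81.615; C₋=(3.5680,-7.1759) cross=-81.615
θ=124°:   branch - wants cross < 0 → take C=(3.5680,-7.1759) (cross=-81.615)
θ=124°: ex = (C−B)/|BC| = (0.4686,-0.8834); ey = (0.8834,0.4686)
θ=124°: P = B + -2.77·ex + 3.09·ey = (0.3132,5.5532)
θ=213°: B = A + 2.00·(cos213°, sin213°) = (-1.6773, -1.0893)
θ=213°: |BD| = 10.7328
θ=213°: circle(B,10.00) ∩ circle(D,9.00): a=6.2515, h=7.8050
θ=213°:   candidates: C₊=(3.7498,7.3099) cross=83.770; C₋=(5.3340,-8.2195) cross=-83.770
θ=213°:   branch - wants cross < 0 → take C=(5.3340,-8.2195) (cross=-83.770)
θ=213°: ex = (C−B)/|BC| = (0.7011,-0.7130); ey = (0.7130,0.7011)
θ=213°: P = B + -2.77·ex + 3.09·ey = (-1.4162,3.0523)
θ=321°: B = A + 2.00·(cos321°, sin321°) = (1.5543, -1.2586)
θ=321°: |BD| = 7.5513
θ=321°: circle(B,10.00) ∩ circle(D,9.00): a=5.0337, h=8.6407
θ=321°:   candidates: C₊=(5.0774,8.1002) cross=65.249; C₋=(7.9578,-8.9395) cross=-65.249
θ=321°:   branch - wants cross < 0 → take C=(7.9578,-8.9395) (cross=-65.249)
θ=321°: ex = (C−B)/|BC| = (0.6404,-0.7681); ey = (0.7681,0.6404)
θ=321°: P = B + -2.77·ex + 3.09·ey = (2.1539,2.8476)

θ=121°: 0.44 5.59
θ=124°: 0.31 5.55
θ=213°: -1.42 3.05
θ=321°: 2.15 2.85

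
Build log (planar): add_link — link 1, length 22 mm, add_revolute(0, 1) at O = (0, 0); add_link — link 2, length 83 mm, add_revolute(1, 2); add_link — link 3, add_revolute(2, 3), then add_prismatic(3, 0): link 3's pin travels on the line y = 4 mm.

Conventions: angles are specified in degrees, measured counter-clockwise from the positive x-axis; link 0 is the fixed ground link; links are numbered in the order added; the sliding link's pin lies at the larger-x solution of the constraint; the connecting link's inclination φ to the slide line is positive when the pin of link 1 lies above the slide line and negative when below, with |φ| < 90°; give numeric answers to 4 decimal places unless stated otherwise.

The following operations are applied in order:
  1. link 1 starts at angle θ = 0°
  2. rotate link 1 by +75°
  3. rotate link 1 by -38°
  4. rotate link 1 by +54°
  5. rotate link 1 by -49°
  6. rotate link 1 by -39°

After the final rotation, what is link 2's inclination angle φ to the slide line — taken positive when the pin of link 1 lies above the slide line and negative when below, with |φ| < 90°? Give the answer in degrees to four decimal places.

geometry: r = 22 mm, L = 83 mm, e = 4 mm; θ starts at 0°
rotate link 1 by +75°: θ ← 0° +75° = 75°
rotate link 1 by -38°: θ ← 75° -38° = 37°
rotate link 1 by +54°: θ ← 37° +54° = 91°
rotate link 1 by -49°: θ ← 91° -49° = 42°
rotate link 1 by -39°: θ ← 42° -39° = 3°
h = r sin θ − e = 1.151391 − 4 = -2.848609
sin φ = h / L = -2.848609 / 83 = -0.03432059
φ = arcsin(-0.03432059) = -1.966811°

-1.9668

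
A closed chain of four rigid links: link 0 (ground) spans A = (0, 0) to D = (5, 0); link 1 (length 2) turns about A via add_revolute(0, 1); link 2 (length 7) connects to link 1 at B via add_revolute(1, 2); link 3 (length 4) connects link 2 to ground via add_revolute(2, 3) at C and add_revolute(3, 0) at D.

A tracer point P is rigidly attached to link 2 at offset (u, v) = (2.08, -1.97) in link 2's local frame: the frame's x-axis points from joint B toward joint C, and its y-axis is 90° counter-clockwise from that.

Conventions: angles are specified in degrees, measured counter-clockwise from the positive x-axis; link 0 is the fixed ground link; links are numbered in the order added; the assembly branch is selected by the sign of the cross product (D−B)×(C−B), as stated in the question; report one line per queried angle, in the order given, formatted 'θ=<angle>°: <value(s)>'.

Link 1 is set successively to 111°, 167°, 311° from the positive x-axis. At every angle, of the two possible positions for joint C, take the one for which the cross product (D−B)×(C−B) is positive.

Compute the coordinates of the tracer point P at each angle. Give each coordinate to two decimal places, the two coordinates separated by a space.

A=(0,0), D=(5.00,0)
θ=111°: B = A + 2.00·(cos111°, sin111°) = (-0.7167, 1.8672)
θ=111°: |BD| = 6.0139
θ=111°: circle(B,7.00) ∩ circle(D,4.00): a=5.7506, h=3.9913
θ=111°:   candidates: C₊=(5.9889,3.8758) cross=24.004; C₋=(3.5105,-3.7123) cross=-24.004
θ=111°:   branch + wants cross > 0 → take C=(5.9889,3.8758) (cross=24.004)
θ=111°: ex = (C−B)/|BC| = (0.9579,0.2870); ey = (-0.2870,0.9579)
θ=111°: P = B + 2.08·ex + -1.97·ey = (1.8411,0.5769)
θ=167°: B = A + 2.00·(cos167°, sin167°) = (-1.9487, 0.4499)
θ=167°: |BD| = 6.9633
θ=167°: circle(B,7.00) ∩ circle(D,4.00): a=5.8512, h=3.8423
θ=167°:   candidates: C₊=(4.1385,3.9061) cross=26.755; C₋=(3.6420,-3.7624) cross=-26.755
θ=167°:   branch + wants cross > 0 → take C=(4.1385,3.9061) (cross=26.755)
θ=167°: ex = (C−B)/|BC| = (0.8696,0.4937); ey = (-0.4937,0.8696)
θ=167°: P = B + 2.08·ex + -1.97·ey = (0.8327,-0.2362)
θ=311°: B = A + 2.00·(cos311°, sin311°) = (1.3121, -1.5094)
θ=311°: |BD| = 3.9848
θ=311°: circle(B,7.00) ∩ circle(D,4.00): a=6.1331, h=3.3741
θ=311°:   candidates: C₊=(5.7101,3.9365) cross=13.445; C₋=(8.2663,-2.3089) cross=-13.445
θ=311°:   branch + wants cross > 0 → take C=(5.7101,3.9365) (cross=13.445)
θ=311°: ex = (C−B)/|BC| = (0.6283,0.7780); ey = (-0.7780,0.6283)
θ=311°: P = B + 2.08·ex + -1.97·ey = (4.1516,-1.1289)

θ=111°: 1.84 0.58
θ=167°: 0.83 -0.24
θ=311°: 4.15 -1.13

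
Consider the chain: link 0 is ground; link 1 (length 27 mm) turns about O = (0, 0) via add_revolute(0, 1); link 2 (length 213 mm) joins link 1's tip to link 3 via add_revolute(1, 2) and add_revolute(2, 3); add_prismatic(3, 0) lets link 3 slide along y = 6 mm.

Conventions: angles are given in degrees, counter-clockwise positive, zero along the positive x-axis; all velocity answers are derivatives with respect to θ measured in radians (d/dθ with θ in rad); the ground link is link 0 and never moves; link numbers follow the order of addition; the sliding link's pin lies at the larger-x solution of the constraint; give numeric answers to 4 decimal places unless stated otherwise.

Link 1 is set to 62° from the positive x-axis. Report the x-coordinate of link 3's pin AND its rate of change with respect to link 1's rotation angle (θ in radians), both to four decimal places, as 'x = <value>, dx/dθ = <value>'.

geometry: r = 27 mm, L = 213 mm, e = 6 mm
crank pin P = (r cos θ, r sin θ) = (12.675732, 23.839585)
h = r sin θ − e = 23.839585 − 6 = 17.839585
x = r cos θ + √(L² − h²) = 12.675732 + 212.251618 = 224.927350
dx/dθ = −r sin θ − h·r cos θ/√(L² − h²) (θ in radians; h = 17.839585) = -24.904971

x = 224.9273, dx/dθ = -24.9050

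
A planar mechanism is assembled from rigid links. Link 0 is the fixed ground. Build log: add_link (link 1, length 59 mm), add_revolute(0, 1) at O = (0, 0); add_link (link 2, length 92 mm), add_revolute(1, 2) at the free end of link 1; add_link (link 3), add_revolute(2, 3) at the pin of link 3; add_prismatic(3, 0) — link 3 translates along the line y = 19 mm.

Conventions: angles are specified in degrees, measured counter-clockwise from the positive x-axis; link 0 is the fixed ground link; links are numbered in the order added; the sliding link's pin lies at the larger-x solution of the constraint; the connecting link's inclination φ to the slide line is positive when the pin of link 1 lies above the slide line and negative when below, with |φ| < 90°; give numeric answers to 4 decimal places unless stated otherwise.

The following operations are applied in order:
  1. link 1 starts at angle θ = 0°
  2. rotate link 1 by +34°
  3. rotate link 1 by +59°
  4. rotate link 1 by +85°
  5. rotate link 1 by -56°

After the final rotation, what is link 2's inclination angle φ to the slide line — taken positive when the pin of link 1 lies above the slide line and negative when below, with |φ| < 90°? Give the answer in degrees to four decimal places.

geometry: r = 59 mm, L = 92 mm, e = 19 mm; θ starts at 0°
rotate link 1 by +34°: θ ← 0° +34° = 34°
rotate link 1 by +59°: θ ← 34° +59° = 93°
rotate link 1 by +85°: θ ← 93° +85° = 178°
rotate link 1 by -56°: θ ← 178° -56° = 122°
h = r sin θ − e = 50.034838 − 19 = 31.034838
sin φ = h / L = 31.034838 / 92 = 0.33733519
φ = arcsin(0.33733519) = 19.714602°

19.7146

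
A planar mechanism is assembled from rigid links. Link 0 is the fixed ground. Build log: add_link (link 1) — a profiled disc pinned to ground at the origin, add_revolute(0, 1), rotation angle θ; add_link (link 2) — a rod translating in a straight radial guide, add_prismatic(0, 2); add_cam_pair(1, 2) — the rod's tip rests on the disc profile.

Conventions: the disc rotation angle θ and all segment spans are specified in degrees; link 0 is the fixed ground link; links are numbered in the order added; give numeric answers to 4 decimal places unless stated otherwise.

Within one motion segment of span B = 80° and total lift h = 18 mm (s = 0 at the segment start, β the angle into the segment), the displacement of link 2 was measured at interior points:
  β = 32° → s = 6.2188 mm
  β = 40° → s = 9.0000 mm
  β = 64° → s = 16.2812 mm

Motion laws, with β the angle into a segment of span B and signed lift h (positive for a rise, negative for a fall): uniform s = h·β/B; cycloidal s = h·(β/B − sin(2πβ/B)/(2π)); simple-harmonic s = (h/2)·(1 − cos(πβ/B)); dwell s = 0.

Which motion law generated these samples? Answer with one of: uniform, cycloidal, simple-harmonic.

candidates at β/B = r: uniform s = h·r (linear in β); cycloidal s = h·(r − sin(2πr)/(2π)); simple-harmonic s = (h/2)(1 − cos(πr))
β=32°: printed 6.2188 | uniform 7.2000, cycloidal 5.5161, simple-harmonic 6.2188
β=40°: printed 9.0000 | uniform 9.0000, cycloidal 9.0000, simple-harmonic 9.0000
β=64°: printed 16.2812 | uniform 14.4000, cycloidal 17.1246, simple-harmonic 16.2812
only one law matches every sample → simple-harmonic

simple-harmonic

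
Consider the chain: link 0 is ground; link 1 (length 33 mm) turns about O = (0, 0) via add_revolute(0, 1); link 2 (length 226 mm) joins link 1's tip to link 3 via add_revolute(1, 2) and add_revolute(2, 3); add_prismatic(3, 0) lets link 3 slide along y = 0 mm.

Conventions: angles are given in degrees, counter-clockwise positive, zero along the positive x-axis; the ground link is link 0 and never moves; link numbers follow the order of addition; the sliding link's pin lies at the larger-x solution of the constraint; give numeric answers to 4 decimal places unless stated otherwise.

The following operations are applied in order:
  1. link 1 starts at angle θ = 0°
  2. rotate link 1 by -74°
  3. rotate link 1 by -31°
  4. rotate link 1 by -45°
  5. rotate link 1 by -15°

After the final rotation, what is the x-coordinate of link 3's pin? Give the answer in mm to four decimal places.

geometry: r = 33 mm, L = 226 mm, e = 0 mm; θ starts at 0°
rotate link 1 by -74°: θ ← 0° -74° = -74°
rotate link 1 by -31°: θ ← -74° -31° = -105°
rotate link 1 by -45°: θ ← -105° -45° = -150°
rotate link 1 by -15°: θ ← -150° -15° = -165°
crank pin P = (r cos θ, r sin θ) = (-31.875552, -8.541028)
h = r sin θ − e = -8.541028 − 0 = -8.541028
x = r cos θ + √(L² − h²) = -31.875552 + 225.838550 = 193.962998

193.9630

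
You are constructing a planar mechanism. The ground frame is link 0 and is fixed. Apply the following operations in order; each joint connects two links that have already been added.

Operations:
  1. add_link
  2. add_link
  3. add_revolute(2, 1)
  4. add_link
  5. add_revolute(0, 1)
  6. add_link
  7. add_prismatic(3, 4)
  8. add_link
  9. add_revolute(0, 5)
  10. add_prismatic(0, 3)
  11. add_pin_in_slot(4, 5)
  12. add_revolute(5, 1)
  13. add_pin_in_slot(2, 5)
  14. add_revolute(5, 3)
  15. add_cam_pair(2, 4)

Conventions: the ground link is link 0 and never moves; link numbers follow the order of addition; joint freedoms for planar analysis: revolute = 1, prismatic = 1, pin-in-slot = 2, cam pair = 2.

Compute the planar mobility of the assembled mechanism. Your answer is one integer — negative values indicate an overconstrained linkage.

link 0 = ground. State L|J1|J2 = 1|0|0
+link1  2|0|0
+link2  3|0|0
R(2,1) f=1→J1  3|1|0
+link3  4|1|0
R(0,1) f=1→J1  4|2|0
+link4  5|2|0
P(3,4) f=1→J1  5|3|0
+link5  6|3|0
R(0,5) f=1→J1  6|4|0
P(0,3) f=1→J1  6|5|0
PS(4,5) f=2→J2  6|5|1
R(5,1) f=1→J1  6|6|1
PS(2,5) f=2→J2  6|6|2
R(5,3) f=1→J1  6|7|2
C(2,4) f=2→J2  6|7|3
M = 3(6−1)−2·7−3 = 15−14−3 = -2

M = -2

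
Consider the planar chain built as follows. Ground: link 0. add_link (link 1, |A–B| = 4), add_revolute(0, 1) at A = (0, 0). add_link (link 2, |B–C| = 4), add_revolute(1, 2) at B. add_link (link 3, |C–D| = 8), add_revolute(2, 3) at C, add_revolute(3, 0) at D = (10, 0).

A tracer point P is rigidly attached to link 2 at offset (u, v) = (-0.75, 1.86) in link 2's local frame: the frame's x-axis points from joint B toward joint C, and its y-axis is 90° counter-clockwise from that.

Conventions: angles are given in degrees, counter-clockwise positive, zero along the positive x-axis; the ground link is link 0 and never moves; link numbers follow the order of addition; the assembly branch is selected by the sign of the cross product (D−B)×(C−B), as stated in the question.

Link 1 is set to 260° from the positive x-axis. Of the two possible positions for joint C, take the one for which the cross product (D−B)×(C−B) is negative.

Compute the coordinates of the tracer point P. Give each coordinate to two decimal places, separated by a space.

A=(0,0), D=(10.00,0)
B = A + 4.00·(cos260°, sin260°) = (-0.6946, -3.9392)
|BD| = 11.3970
circle(B,4.00) ∩ circle(D,8.00): a=3.5927, h=1.7586
  candidates: C₊=(2.0688,-1.0473) cross=20.042; C₋=(3.2845,-4.3477) cross=-20.042
  branch - wants cross < 0 → take C=(3.2845,-4.3477) (cross=-20.042)
ex = (C−B)/|BC| = (0.9948,-0.1021); ey = (0.1021,0.9948)
P = B + -0.75·ex + 1.86·ey = (-1.2508,-2.0124)

-1.25 -2.01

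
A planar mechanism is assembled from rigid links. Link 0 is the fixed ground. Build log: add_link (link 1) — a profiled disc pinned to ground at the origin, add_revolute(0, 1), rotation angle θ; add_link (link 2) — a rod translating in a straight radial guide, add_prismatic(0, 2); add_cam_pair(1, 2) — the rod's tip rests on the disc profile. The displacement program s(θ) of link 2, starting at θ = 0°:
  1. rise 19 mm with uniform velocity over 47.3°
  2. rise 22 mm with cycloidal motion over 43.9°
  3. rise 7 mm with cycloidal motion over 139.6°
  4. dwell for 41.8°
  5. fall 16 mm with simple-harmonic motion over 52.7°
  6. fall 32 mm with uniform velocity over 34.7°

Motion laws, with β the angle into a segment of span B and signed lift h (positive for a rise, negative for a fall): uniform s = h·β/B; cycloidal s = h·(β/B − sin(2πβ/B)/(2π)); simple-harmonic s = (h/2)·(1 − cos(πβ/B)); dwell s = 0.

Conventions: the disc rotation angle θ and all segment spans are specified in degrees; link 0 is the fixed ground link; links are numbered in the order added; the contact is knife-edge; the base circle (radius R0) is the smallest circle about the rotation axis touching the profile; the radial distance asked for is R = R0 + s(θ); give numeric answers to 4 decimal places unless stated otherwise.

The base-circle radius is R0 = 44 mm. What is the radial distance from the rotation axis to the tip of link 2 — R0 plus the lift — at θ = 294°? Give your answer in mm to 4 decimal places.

seg 1 [0°–47.3°] uniform, h=19: full span → s += 19 → s = 19.0000
seg 2 [47.3°–91.2°] cycloidal, h=22: full span → s += 22 → s = 41.0000
seg 3 [91.2°–230.8°] cycloidal, h=7: full span → s += 7 → s = 48.0000
seg 4 [230.8°–272.6°] dwell: s stays 48.0000
seg 5 [272.6°–325.3°] simple-harmonic, h=-16: θ=294° here. β=21.4, B=52.7. -16/2·(1 − cos(π·0.4061)) = -5.6734 → s = 42.3266
R = R0 + s = 44 + 42.3266 = 86.3266

86.3266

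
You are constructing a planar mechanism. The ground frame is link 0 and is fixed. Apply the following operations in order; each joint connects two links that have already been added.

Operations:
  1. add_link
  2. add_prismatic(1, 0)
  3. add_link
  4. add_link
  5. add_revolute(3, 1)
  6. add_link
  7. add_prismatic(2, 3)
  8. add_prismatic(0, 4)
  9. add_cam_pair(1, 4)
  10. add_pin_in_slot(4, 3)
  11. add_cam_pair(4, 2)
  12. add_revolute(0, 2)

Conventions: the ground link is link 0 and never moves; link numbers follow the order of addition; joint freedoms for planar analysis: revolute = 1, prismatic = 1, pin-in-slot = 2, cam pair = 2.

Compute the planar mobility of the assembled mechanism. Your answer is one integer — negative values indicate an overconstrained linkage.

link 0 = ground. State L|J1|J2 = 1|0|0
+link1  2|0|0
P(1,0) f=1→J1  2|1|0
+link2  3|1|0
+link3  4|1|0
R(3,1) f=1→J1  4|2|0
+link4  5|2|0
P(2,3) f=1→J1  5|3|0
P(0,4) f=1→J1  5|4|0
C(1,4) f=2→J2  5|4|1
PS(4,3) f=2→J2  5|4|2
C(4,2) f=2→J2  5|4|3
R(0,2) f=1→J1  5|5|3
M = 3(5−1)−2·5−3 = 12−10−3 = -1

M = -1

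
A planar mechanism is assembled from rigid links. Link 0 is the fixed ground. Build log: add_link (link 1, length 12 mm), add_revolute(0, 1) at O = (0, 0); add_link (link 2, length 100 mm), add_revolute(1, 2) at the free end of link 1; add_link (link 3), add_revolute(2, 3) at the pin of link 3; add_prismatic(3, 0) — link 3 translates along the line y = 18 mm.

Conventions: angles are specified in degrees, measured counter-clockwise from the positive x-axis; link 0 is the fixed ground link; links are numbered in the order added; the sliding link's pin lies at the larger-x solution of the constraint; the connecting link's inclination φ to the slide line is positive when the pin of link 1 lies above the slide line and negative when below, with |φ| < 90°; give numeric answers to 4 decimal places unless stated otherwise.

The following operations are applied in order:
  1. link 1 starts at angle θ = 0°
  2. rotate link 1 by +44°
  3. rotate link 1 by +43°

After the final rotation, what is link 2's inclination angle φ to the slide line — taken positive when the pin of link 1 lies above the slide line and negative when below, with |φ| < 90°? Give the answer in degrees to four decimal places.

geometry: r = 12 mm, L = 100 mm, e = 18 mm; θ starts at 0°
rotate link 1 by +44°: θ ← 0° +44° = 44°
rotate link 1 by +43°: θ ← 44° +43° = 87°
h = r sin θ − e = 11.983554 − 18 = -6.016446
sin φ = h / L = -6.016446 / 100 = -0.06016446
φ = arcsin(-0.06016446) = -3.449252°

-3.4493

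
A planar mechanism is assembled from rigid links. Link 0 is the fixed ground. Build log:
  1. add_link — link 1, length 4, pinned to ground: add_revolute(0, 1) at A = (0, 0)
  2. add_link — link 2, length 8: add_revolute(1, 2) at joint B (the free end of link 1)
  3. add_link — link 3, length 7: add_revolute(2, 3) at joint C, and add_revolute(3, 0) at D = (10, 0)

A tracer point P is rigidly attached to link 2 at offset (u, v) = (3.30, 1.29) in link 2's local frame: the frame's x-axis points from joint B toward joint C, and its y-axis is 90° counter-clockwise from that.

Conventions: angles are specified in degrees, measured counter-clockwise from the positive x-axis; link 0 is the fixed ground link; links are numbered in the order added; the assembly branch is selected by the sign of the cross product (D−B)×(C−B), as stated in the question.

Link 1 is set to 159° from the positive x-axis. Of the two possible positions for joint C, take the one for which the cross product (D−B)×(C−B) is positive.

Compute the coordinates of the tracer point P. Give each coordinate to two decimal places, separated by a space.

A=(0,0), D=(10.00,0)
B = A + 4.00·(cos159°, sin159°) = (-3.7343, 1.4335)
|BD| = 13.8089
circle(B,8.00) ∩ circle(D,7.00): a=7.4476, h=2.9212
  candidates: C₊=(3.9763,3.5658) cross=40.339; C₋=(3.3698,-2.2451) cross=-40.339
  branch + wants cross > 0 → take C=(3.9763,3.5658) (cross=40.339)
ex = (C−B)/|BC| = (0.9638,0.2665); ey = (-0.2665,0.9638)
P = B + 3.30·ex + 1.29·ey = (-0.8975,3.5564)

-0.90 3.56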